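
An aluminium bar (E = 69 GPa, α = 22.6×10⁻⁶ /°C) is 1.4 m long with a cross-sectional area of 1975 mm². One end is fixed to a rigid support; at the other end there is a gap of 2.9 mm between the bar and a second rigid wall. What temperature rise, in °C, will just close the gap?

Contact occurs when the free expansion equals the gap: αΔT L = 2.9 mm.
ΔT = 2.9 / (22.6×10⁻⁶ × 1400) = 91.66 °C.

ΔT ≈ 91.7 °C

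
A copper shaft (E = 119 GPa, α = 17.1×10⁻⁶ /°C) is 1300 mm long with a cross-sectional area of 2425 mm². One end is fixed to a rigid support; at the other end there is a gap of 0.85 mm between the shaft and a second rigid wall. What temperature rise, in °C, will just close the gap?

ΔT ≈ 38.2 °C

Contact occurs when the free expansion equals the gap: αΔT L = 0.85 mm.
So ΔT = g/(αL) = 0.85/(17.1×10⁻⁶ × 1300) = 38.24 °C.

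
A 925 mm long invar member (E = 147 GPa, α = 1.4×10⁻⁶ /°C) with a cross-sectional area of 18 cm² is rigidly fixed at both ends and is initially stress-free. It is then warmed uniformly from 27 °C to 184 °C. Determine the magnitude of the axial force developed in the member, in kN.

P ≈ 58.2 kN (compressive)

Full restraint means ε = 0, so the stress is σ = EαΔT = 147×10³ × 1.4×10⁻⁶ × 157 = 32.31 MPa.
Axial force P = σA = 32.31 × 1800 = 58160 N = 58.16 kN, compressive.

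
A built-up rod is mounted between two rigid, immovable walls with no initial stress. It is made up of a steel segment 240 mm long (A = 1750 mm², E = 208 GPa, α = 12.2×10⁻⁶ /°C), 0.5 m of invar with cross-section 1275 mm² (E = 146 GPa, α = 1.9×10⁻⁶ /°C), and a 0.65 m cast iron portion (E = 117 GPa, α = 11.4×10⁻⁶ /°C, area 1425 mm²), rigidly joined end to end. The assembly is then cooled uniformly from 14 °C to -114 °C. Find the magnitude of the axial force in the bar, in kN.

If the supports were absent, the total length change would be Σ αᵢΔT Lᵢ = 12.2×10⁻⁶×128×240 + 1.9×10⁻⁶×128×500 + 11.4×10⁻⁶×128×650 = 1.445 mm.
The walls prevent any net length change, so an axial force P (same in every segment) develops. Compatibility: P · Σ Lᵢ/(AᵢEᵢ) = δ_free.
Σ Lᵢ/(AᵢEᵢ) = 240/(1750×208×10³) + 500/(1275×146×10³) + 650/(1425×117×10³) = 7.244×10⁻⁶ mm/N.
Hence P = δ_free / Σ(L/AE) = 1.445/7.244×10⁻⁶ = 199.5 kN (tensile).

P ≈ 199 kN (tensile)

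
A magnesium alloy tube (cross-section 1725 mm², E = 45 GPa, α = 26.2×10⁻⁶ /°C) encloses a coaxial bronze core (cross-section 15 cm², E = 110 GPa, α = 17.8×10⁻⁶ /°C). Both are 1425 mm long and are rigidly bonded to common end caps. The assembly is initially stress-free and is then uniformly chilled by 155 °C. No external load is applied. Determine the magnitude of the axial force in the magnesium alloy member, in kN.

P ≈ 68.7 kN (tensile in the magnesium alloy)

The magnesium alloy has the larger α, so on cooling it would change length more than the bronze if both were free. The rigid plates force a common final length, so the magnesium alloy is put into tension and the bronze into compression, with equal and opposite forces P (no external load).
Equating the net (thermal + elastic) strains gives |α₁ − α₂|·ΔT = P·[1/(A₁E₁) + 1/(A₂E₂)].
|α₁ − α₂|·ΔT = 8.4×10⁻⁶ × 155 = 0.001302.
1/(A₁E₁) + 1/(A₂E₂) = 1/(1725×45×10³) + 1/(1500×110×10³) = 1.894×10⁻⁸ N⁻¹.
P = 0.001302 / 1.894×10⁻⁸ = 68730 N = 68.73 kN.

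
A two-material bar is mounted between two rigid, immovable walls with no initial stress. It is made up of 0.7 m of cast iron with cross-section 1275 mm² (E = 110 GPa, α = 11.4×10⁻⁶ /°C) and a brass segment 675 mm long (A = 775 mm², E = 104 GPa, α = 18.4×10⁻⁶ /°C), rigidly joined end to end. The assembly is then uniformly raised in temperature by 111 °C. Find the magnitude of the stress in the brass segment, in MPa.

Free thermal expansion of the whole bar: Σ αᵢΔT Lᵢ = 11.4×10⁻⁶×111×700 + 18.4×10⁻⁶×111×675 = 2.264 mm.
The walls prevent any net length change, so an axial force P (same in every segment) develops. Compatibility: P · Σ Lᵢ/(AᵢEᵢ) = δ_free.
Σ Lᵢ/(AᵢEᵢ) = 700/(1275×110×10³) + 675/(775×104×10³) = 1.337×10⁻⁵ mm/N.
P = 2.264 / 1.337×10⁻⁵ = 169400 N = 169.4 kN, compressive.
σ_{brass} = P / A = 169400 / 775 = 218.6 MPa.

σ ≈ 219 MPa (compressive)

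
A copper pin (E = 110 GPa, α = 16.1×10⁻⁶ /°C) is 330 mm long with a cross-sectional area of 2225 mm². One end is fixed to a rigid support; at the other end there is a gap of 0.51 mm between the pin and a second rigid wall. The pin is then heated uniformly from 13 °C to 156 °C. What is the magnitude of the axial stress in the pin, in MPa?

σ ≈ 83.3 MPa (compressive)

If the wall were absent the pin would grow by αΔT L = 16.1×10⁻⁶ × 143 × 330 = 0.7598 mm.
The gap closes (δ_free > 0.51 mm) and the wall then resists a further 0.7598 − 0.51 = 0.2498 mm of expansion.
That suppressed elongation corresponds to σ = E·Δ/L = 110×10³ × 0.2498/330 = 83.25 MPa.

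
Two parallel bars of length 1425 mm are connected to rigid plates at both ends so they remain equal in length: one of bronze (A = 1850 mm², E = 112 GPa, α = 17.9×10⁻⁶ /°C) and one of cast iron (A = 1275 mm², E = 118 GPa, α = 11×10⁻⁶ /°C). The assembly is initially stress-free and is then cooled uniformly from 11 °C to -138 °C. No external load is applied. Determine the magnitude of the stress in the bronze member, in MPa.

Equilibrium of a rigid end plate with no external load gives equal and opposite internal forces ±P in the two members. Since α_{bronze} > α_{cast iron}, cooling drives the bronze into tension and the cast iron into compression.
Setting the final lengths equal and cancelling L: (α₁ − α₂)ΔT = P/(A₁E₁) + P/(A₂E₂).
|α₁ − α₂|·ΔT = 6.9×10⁻⁶ × 149 = 0.001028.
1/(A₁E₁) + 1/(A₂E₂) = 1/(1850×112×10³) + 1/(1275×118×10³) = 1.147×10⁻⁸ N⁻¹.
P = 0.001028 / 1.147×10⁻⁸ = 89610 N = 89.61 kN.
σ_{bronze} = P/A₁ = 89610/1850 = 48.44 MPa, tensile.

σ ≈ 48.4 MPa (tensile)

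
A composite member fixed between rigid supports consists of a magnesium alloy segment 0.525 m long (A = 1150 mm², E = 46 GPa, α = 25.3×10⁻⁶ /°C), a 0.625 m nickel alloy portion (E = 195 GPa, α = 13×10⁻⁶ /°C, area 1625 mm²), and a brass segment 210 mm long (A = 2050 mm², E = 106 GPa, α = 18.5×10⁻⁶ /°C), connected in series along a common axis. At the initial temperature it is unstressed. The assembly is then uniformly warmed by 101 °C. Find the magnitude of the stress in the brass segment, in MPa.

σ ≈ 96.9 MPa (compressive)

With the walls removed the bar would change length by δ_free = Σ αᵢΔT Lᵢ = 25.3×10⁻⁶×101×525 + 13×10⁻⁶×101×625 + 18.5×10⁻⁶×101×210 = 2.555 mm.
The walls prevent any net length change, so an axial force P (same in every segment) develops. Compatibility: P · Σ Lᵢ/(AᵢEᵢ) = δ_free.
Σ Lᵢ/(AᵢEᵢ) = 525/(1150×46×10³) + 625/(1625×195×10³) + 210/(2050×106×10³) = 1.286×10⁻⁵ mm/N.
P = 2.555 / 1.286×10⁻⁵ = 198600 N = 198.6 kN, compressive.
σ_{brass} = P / A = 198600 / 2050 = 96.87 MPa.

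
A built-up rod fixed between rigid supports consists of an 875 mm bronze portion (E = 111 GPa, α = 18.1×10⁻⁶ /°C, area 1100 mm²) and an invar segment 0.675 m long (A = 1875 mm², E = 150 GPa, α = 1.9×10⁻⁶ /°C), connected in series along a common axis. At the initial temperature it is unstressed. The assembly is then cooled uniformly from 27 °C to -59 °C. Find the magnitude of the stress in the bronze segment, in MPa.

Free thermal contraction of the whole bar: Σ αᵢΔT Lᵢ = 18.1×10⁻⁶×86×875 + 1.9×10⁻⁶×86×675 = 1.472 mm.
The rigid supports impose zero overall length change; the single axial force P common to all segments must satisfy P Σ Lᵢ/(AᵢEᵢ) = δ_free.
The series flexibility is Σ Lᵢ/(AᵢEᵢ) = 875/(1100×111×10³) + 675/(1875×150×10³) = 9.566×10⁻⁶ mm/N.
Hence P = δ_free / Σ(L/AE) = 1.472/9.566×10⁻⁶ = 153.9 kN (tensile).
σ_{bronze} = P / A = 153900 / 1100 = 139.9 MPa.

σ ≈ 140 MPa (tensile)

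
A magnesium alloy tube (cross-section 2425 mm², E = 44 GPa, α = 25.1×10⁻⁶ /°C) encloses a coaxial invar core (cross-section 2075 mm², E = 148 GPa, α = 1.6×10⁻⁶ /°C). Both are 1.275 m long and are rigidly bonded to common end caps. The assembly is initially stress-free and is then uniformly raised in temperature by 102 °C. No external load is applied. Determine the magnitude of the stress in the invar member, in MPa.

σ ≈ 91.5 MPa (tensile)

The magnesium alloy has the larger α, so on heating it would change length more than the invar if both were free. The rigid plates force a common final length, so the magnesium alloy is put into compression and the invar into tension, with equal and opposite forces P (no external load).
Equating the net (thermal + elastic) strains gives |α₁ − α₂|·ΔT = P·[1/(A₁E₁) + 1/(A₂E₂)].
|α₁ − α₂|·ΔT = 23.5×10⁻⁶ × 102 = 0.002397.
1/(A₁E₁) + 1/(A₂E₂) = 1/(2425×44×10³) + 1/(2075×148×10³) = 1.263×10⁻⁸ N⁻¹.
P = 0.002397 / 1.263×10⁻⁸ = 189800 N = 189.8 kN.
σ_{invar} = P/A₂ = 189800/2075 = 91.48 MPa, tensile.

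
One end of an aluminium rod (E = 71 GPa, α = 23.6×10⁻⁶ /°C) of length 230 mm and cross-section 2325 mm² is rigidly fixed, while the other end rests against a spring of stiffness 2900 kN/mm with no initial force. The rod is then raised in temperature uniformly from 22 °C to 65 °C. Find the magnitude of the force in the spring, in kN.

If the spring were absent the rod would lengthen by αΔT L = 23.6×10⁻⁶ × 43 × 230 = 0.2334 mm.
Let P be the compressive force at the spring. The rod shortens elastically by PL/(AE) and the spring compresses by P/k; together these equal δ_free.
So P = δ_free / [L/(AE) + 1/k] = 0.2334 / [ 230/(2325×71×10³) + 1/(2900×10³) ].
P = 0.2334 / 1.738×10⁻⁶ = 134300 N.

P ≈ 134 kN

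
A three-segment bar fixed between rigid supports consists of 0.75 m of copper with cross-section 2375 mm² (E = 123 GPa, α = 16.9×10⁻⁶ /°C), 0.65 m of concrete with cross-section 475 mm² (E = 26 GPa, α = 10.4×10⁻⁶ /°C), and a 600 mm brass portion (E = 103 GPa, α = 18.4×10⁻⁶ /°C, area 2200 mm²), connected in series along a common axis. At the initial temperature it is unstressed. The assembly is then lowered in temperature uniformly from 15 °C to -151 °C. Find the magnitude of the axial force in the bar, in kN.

P ≈ 87.5 kN (tensile)

Free thermal contraction of the whole bar: Σ αᵢΔT Lᵢ = 16.9×10⁻⁶×166×750 + 10.4×10⁻⁶×166×650 + 18.4×10⁻⁶×166×600 = 5.059 mm.
The walls prevent any net length change, so an axial force P (same in every segment) develops. Compatibility: P · Σ Lᵢ/(AᵢEᵢ) = δ_free.
Σ Lᵢ/(AᵢEᵢ) = 750/(2375×123×10³) + 650/(475×26×10³) + 600/(2200×103×10³) = 5.785×10⁻⁵ mm/N.
Hence P = δ_free / Σ(L/AE) = 5.059/5.785×10⁻⁵ = 87.45 kN (tensile).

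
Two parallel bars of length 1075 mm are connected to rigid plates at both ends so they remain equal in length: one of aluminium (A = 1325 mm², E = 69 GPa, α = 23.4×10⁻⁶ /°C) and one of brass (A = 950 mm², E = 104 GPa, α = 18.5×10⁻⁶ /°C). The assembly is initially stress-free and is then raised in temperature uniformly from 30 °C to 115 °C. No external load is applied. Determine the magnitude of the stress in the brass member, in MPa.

σ ≈ 20.8 MPa (tensile)

The aluminium has the larger α, so on heating it would change length more than the brass if both were free. The rigid plates force a common final length, so the aluminium is put into compression and the brass into tension, with equal and opposite forces P (no external load).
Equating the net (thermal + elastic) strains gives |α₁ − α₂|·ΔT = P·[1/(A₁E₁) + 1/(A₂E₂)].
|α₁ − α₂|·ΔT = 4.9×10⁻⁶ × 85 = 0.0004165.
1/(A₁E₁) + 1/(A₂E₂) = 1/(1325×69×10³) + 1/(950×104×10³) = 2.106×10⁻⁸ N⁻¹.
P = 0.0004165 / 2.106×10⁻⁸ = 19780 N = 19.78 kN.
σ_{brass} = P/A₂ = 19780/950 = 20.82 MPa, tensile.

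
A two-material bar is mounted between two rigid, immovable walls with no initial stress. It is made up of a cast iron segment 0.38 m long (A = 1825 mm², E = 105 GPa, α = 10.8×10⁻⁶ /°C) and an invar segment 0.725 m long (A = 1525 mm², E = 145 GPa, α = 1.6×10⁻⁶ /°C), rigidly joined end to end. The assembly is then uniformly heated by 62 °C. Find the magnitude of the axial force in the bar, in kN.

If the supports were absent, the total length change would be Σ αᵢΔT Lᵢ = 10.8×10⁻⁶×62×380 + 1.6×10⁻⁶×62×725 = 0.3264 mm.
The rigid supports impose zero overall length change; the single axial force P common to all segments must satisfy P Σ Lᵢ/(AᵢEᵢ) = δ_free.
The series flexibility is Σ Lᵢ/(AᵢEᵢ) = 380/(1825×105×10³) + 725/(1525×145×10³) = 5.262×10⁻⁶ mm/N.
P = 0.3264 / 5.262×10⁻⁶ = 62030 N = 62.03 kN, compressive.

P ≈ 62 kN (compressive)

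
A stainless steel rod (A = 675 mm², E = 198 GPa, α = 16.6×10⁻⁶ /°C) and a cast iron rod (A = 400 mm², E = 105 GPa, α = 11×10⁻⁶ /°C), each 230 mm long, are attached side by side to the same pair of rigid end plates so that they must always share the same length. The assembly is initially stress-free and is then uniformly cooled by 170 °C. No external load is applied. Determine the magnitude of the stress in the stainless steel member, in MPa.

The stainless steel has the larger α, so on cooling it would change length more than the cast iron if both were free. The rigid plates force a common final length, so the stainless steel is put into tension and the cast iron into compression, with equal and opposite forces P (no external load).
Compatibility of the two members (thermal + elastic change equal): (α₁ − α₂)ΔT = P·[1/(A₁E₁) + 1/(A₂E₂)].
|α₁ − α₂|·ΔT = 5.6×10⁻⁶ × 170 = 0.000952.
1/(A₁E₁) + 1/(A₂E₂) = 1/(675×198×10³) + 1/(400×105×10³) = 3.129×10⁻⁸ N⁻¹.
P = 0.000952 / 3.129×10⁻⁸ = 30420 N = 30.42 kN.
σ_{stainless steel} = P/A₁ = 30420/675 = 45.07 MPa, tensile.

σ ≈ 45.1 MPa (tensile)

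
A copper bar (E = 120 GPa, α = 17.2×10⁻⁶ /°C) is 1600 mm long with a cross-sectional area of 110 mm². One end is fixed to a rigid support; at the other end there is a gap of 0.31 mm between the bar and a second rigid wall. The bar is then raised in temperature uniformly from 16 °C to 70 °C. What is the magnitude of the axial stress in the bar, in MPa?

Unrestrained expansion: δ_free = αΔT L = 17.2×10⁻⁶ × 54 × 1600 = 1.486 mm.
The gap closes (δ_free > 0.31 mm) and the wall then resists a further 1.486 − 0.31 = 1.176 mm of expansion.
Compatibility: PL/(AE) = 1.176 mm, so σ = P/A = E × (1.176/1600) = 88.21 MPa.

σ ≈ 88.2 MPa (compressive)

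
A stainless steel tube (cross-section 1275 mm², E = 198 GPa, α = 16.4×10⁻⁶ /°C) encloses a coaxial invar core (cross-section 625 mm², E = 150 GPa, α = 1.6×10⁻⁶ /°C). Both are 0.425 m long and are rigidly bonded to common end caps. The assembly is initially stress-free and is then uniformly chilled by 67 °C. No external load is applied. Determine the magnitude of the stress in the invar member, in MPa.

σ ≈ 108 MPa (compressive)

Equilibrium of a rigid end plate with no external load gives equal and opposite internal forces ±P in the two members. Since α_{stainless steel} > α_{invar}, cooling drives the stainless steel into tension and the invar into compression.
Equating the net (thermal + elastic) strains gives |α₁ − α₂|·ΔT = P·[1/(A₁E₁) + 1/(A₂E₂)].
|α₁ − α₂|·ΔT = 14.8×10⁻⁶ × 67 = 0.0009916.
1/(A₁E₁) + 1/(A₂E₂) = 1/(1275×198×10³) + 1/(625×150×10³) = 1.463×10⁻⁸ N⁻¹.
P = 0.0009916 / 1.463×10⁻⁸ = 67790 N = 67.79 kN.
σ_{invar} = P/A₂ = 67790/625 = 108.5 MPa, compressive.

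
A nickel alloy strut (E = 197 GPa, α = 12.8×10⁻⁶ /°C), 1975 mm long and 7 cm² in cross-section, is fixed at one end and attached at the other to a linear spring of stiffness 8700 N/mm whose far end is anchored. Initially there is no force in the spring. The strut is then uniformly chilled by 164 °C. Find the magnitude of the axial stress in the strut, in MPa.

If the spring were absent the strut would shorten by αΔT L = 12.8×10⁻⁶ × 164 × 1975 = 4.146 mm.
With a force P in the spring, the elastic change of the strut is PL/(AE) and that of the spring is P/k; compatibility requires their sum to equal δ_free.
P [ L/(AE) + 1/k ] = δ_free → P [ 1975/(700×197×10³) + 1/(8700) ] = 4.146.
P = 4.146 / 0.0001293 = 32070 N.
σ = P/A = 32070/700 = 45.82 MPa.

σ ≈ 45.8 MPa (tensile)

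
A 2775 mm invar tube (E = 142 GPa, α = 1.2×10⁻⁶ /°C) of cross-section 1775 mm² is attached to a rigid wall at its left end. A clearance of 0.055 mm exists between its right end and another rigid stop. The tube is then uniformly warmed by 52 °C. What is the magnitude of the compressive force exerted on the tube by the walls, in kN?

Free thermal elongation = αΔT L = 1.2×10⁻⁶ × 52 × 2775 = 0.1732 mm.
The gap closes (δ_free > 0.055 mm) and the wall then resists a further 0.1732 − 0.055 = 0.1182 mm of expansion.
That suppressed elongation corresponds to σ = E·Δ/L = 142×10³ × 0.1182/2775 = 6.046 MPa.
Force on the wall = σA = 6.046 × 1775 mm² = 10.73 kN.

P ≈ 10.7 kN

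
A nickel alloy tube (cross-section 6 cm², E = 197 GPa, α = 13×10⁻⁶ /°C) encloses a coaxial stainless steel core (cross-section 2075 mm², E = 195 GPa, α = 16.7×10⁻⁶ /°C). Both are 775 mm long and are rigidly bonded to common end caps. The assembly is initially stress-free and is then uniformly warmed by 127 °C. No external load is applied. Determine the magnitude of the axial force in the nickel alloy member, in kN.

P ≈ 43 kN (tensile in the nickel alloy)

Equilibrium of a rigid end plate with no external load gives equal and opposite internal forces ±P in the two members. Since α_{stainless steel} > α_{nickel alloy}, heating drives the stainless steel into compression and the nickel alloy into tension.
Setting the final lengths equal and cancelling L: (α₁ − α₂)ΔT = P/(A₁E₁) + P/(A₂E₂).
|α₁ − α₂|·ΔT = 3.7×10⁻⁶ × 127 = 0.0004699.
1/(A₁E₁) + 1/(A₂E₂) = 1/(600×197×10³) + 1/(2075×195×10³) = 1.093×10⁻⁸ N⁻¹.
So P = 0.0004699 / 1.093×10⁻⁸ = 42.99 kN.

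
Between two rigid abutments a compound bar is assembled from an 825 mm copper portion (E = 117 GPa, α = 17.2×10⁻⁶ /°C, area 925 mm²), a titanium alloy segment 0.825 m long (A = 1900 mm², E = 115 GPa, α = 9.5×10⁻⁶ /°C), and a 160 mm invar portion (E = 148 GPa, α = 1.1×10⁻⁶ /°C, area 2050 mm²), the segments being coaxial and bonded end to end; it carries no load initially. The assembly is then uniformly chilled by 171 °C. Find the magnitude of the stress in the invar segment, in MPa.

With the walls removed the bar would change length by δ_free = Σ αᵢΔT Lᵢ = 17.2×10⁻⁶×171×825 + 9.5×10⁻⁶×171×825 + 1.1×10⁻⁶×171×160 = 3.797 mm.
The walls prevent any net length change, so an axial force P (same in every segment) develops. Compatibility: P · Σ Lᵢ/(AᵢEᵢ) = δ_free.
Σ Lᵢ/(AᵢEᵢ) = 825/(925×117×10³) + 825/(1900×115×10³) + 160/(2050×148×10³) = 1.193×10⁻⁵ mm/N.
So P = 3.797 / 1.193×10⁻⁵ = 318.4 kN, tensile.
σ_{invar} = P / A = 318400 / 2050 = 155.3 MPa.

σ ≈ 155 MPa (tensile)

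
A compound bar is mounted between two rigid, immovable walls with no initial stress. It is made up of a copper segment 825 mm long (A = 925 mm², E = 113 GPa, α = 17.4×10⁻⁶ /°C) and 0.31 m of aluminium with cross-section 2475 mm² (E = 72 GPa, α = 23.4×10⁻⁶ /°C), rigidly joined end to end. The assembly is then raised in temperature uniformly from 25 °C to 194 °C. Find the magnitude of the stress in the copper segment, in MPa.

σ ≈ 410 MPa (compressive)

If the supports were absent, the total length change would be Σ αᵢΔT Lᵢ = 17.4×10⁻⁶×169×825 + 23.4×10⁻⁶×169×310 = 3.652 mm.
The walls prevent any net length change, so an axial force P (same in every segment) develops. Compatibility: P · Σ Lᵢ/(AᵢEᵢ) = δ_free.
The series flexibility is Σ Lᵢ/(AᵢEᵢ) = 825/(925×113×10³) + 310/(2475×72×10³) = 9.632×10⁻⁶ mm/N.
So P = 3.652 / 9.632×10⁻⁶ = 379.1 kN, compressive.
σ_{copper} = P / A = 379100 / 925 = 409.9 MPa.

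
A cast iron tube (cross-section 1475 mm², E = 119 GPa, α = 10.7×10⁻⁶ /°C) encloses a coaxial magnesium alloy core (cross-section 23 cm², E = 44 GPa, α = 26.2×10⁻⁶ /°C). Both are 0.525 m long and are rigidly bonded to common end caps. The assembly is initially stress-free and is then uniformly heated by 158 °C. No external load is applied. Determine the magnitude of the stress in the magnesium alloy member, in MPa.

σ ≈ 68.3 MPa (compressive)

The magnesium alloy has the larger α, so on heating it would change length more than the cast iron if both were free. The rigid plates force a common final length, so the magnesium alloy is put into compression and the cast iron into tension, with equal and opposite forces P (no external load).
Setting the final lengths equal and cancelling L: (α₁ − α₂)ΔT = P/(A₁E₁) + P/(A₂E₂).
|α₁ − α₂|·ΔT = 15.5×10⁻⁶ × 158 = 0.002449.
1/(A₁E₁) + 1/(A₂E₂) = 1/(1475×119×10³) + 1/(2300×44×10³) = 1.558×10⁻⁸ N⁻¹.
So P = 0.002449 / 1.558×10⁻⁸ = 157.2 kN.
σ_{magnesium alloy} = P/A₂ = 157200/2300 = 68.35 MPa, compressive.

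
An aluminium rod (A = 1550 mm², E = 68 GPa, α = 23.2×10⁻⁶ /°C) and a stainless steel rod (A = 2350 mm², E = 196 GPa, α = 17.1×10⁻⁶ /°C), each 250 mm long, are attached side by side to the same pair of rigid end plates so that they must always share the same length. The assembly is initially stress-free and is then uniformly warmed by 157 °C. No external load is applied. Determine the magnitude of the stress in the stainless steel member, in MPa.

σ ≈ 35 MPa (tensile)

The aluminium has the larger α, so on heating it would change length more than the stainless steel if both were free. The rigid plates force a common final length, so the aluminium is put into compression and the stainless steel into tension, with equal and opposite forces P (no external load).
Compatibility of the two members (thermal + elastic change equal): (α₁ − α₂)ΔT = P·[1/(A₁E₁) + 1/(A₂E₂)].
|α₁ − α₂|·ΔT = 6.1×10⁻⁶ × 157 = 0.0009577.
1/(A₁E₁) + 1/(A₂E₂) = 1/(1550×68×10³) + 1/(2350×196×10³) = 1.166×10⁻⁸ N⁻¹.
P = 0.0009577 / 1.166×10⁻⁸ = 82140 N = 82.14 kN.
σ_{stainless steel} = P/A₂ = 82140/2350 = 34.96 MPa, tensile.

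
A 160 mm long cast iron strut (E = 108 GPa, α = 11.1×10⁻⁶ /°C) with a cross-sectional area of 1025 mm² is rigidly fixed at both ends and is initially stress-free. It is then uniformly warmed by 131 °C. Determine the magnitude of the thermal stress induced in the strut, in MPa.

With length fixed, the mechanical strain must cancel the thermal strain αΔT = 11.1×10⁻⁶ × 131 = 1454.1×10⁻⁶.
The stress required to suppress this strain is σ = Eε = 108×10³ × 1454.1×10⁻⁶ = 157 MPa, compressive since the strut is trying to expand.

σ ≈ 157 MPa (compressive)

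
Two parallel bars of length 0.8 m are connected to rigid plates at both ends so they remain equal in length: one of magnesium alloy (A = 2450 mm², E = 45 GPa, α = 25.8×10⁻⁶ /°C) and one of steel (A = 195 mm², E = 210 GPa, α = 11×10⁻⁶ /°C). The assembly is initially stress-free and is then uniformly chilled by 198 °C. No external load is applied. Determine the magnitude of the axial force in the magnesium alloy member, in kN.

Both members must finish at the same length. With the larger α, the magnesium alloy tends to over-contract; the plates restrain it, putting the magnesium alloy in tension and the steel in compression. With no external load the two internal forces are equal and opposite, magnitude P.
Equating the net (thermal + elastic) strains gives |α₁ − α₂|·ΔT = P·[1/(A₁E₁) + 1/(A₂E₂)].
|α₁ − α₂|·ΔT = 14.8×10⁻⁶ × 198 = 0.00293.
1/(A₁E₁) + 1/(A₂E₂) = 1/(2450×45×10³) + 1/(195×210×10³) = 3.349×10⁻⁸ N⁻¹.
So P = 0.00293 / 3.349×10⁻⁸ = 87.5 kN.

P ≈ 87.5 kN (tensile in the magnesium alloy)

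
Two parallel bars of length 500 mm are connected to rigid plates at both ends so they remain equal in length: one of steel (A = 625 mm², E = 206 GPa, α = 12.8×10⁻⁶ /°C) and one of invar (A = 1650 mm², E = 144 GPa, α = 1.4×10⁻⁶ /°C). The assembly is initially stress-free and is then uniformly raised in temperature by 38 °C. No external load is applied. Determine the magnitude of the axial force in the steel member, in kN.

P ≈ 36.2 kN (compressive in the steel)

Both members must finish at the same length. With the larger α, the steel tends to over-expand; the plates restrain it, putting the steel in compression and the invar in tension. With no external load the two internal forces are equal and opposite, magnitude P.
Equating the net (thermal + elastic) strains gives |α₁ − α₂|·ΔT = P·[1/(A₁E₁) + 1/(A₂E₂)].
|α₁ − α₂|·ΔT = 11.4×10⁻⁶ × 38 = 0.0004332.
1/(A₁E₁) + 1/(A₂E₂) = 1/(625×206×10³) + 1/(1650×144×10³) = 1.198×10⁻⁸ N⁻¹.
So P = 0.0004332 / 1.198×10⁻⁸ = 36.17 kN.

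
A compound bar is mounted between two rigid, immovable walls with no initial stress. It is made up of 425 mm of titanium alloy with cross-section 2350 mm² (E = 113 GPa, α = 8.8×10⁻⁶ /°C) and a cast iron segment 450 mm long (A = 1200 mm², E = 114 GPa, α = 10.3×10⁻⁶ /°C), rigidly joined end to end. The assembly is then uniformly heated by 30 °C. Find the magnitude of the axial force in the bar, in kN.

P ≈ 51.4 kN (compressive)

If the supports were absent, the total length change would be Σ αᵢΔT Lᵢ = 8.8×10⁻⁶×30×425 + 10.3×10⁻⁶×30×450 = 0.2512 mm.
The rigid supports impose zero overall length change; the single axial force P common to all segments must satisfy P Σ Lᵢ/(AᵢEᵢ) = δ_free.
Σ Lᵢ/(AᵢEᵢ) = 425/(2350×113×10³) + 450/(1200×114×10³) = 4.89×10⁻⁶ mm/N.
Hence P = δ_free / Σ(L/AE) = 0.2512/4.89×10⁻⁶ = 51.38 kN (compressive).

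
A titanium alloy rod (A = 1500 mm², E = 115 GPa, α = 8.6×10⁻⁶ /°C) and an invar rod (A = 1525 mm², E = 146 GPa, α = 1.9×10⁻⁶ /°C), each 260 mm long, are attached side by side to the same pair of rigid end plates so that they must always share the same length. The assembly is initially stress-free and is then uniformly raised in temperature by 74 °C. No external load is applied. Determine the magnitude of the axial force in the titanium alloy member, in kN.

P ≈ 48.2 kN (compressive in the titanium alloy)

The titanium alloy has the larger α, so on heating it would change length more than the invar if both were free. The rigid plates force a common final length, so the titanium alloy is put into compression and the invar into tension, with equal and opposite forces P (no external load).
Compatibility of the two members (thermal + elastic change equal): (α₁ − α₂)ΔT = P·[1/(A₁E₁) + 1/(A₂E₂)].
|α₁ − α₂|·ΔT = 6.7×10⁻⁶ × 74 = 0.0004958.
1/(A₁E₁) + 1/(A₂E₂) = 1/(1500×115×10³) + 1/(1525×146×10³) = 1.029×10⁻⁸ N⁻¹.
P = 0.0004958 / 1.029×10⁻⁸ = 48190 N = 48.19 kN.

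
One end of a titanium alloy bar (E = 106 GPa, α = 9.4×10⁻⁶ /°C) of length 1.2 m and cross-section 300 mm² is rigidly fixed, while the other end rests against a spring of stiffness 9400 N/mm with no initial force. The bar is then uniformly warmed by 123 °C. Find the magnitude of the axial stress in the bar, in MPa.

σ ≈ 32.1 MPa (compressive)

The unrestrained thermal change is αΔT L = 9.4×10⁻⁶ × 123 × 1200 = 1.387 mm.
Let P be the compressive force at the spring. The bar shortens elastically by PL/(AE) and the spring compresses by P/k; together these equal δ_free.
So P = δ_free / [L/(AE) + 1/k] = 1.387 / [ 1200/(300×106×10³) + 1/(9400) ].
P = 1.387 / 0.0001441 = 9627 N.
σ = P/A = 9627/300 = 32.09 MPa.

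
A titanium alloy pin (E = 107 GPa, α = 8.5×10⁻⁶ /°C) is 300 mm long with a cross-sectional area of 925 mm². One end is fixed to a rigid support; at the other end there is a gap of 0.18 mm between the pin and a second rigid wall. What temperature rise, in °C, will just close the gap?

Contact occurs when the free expansion equals the gap: αΔT L = 0.18 mm.
ΔT = 0.18 / (8.5×10⁻⁶ × 300) = 70.59 °C.

ΔT ≈ 70.6 °C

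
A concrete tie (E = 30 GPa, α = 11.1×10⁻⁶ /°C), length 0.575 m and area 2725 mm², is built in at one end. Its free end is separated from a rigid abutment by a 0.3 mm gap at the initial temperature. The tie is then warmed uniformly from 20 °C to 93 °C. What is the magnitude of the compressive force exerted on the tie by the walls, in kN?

P ≈ 23.6 kN

Unrestrained expansion: δ_free = αΔT L = 11.1×10⁻⁶ × 73 × 575 = 0.4659 mm.
This exceeds the 0.3 mm gap, so the wall pushes back. The portion of expansion that must be recovered elastically is δ_free − gap = 0.4659 − 0.3 = 0.1659 mm.
Compatibility: PL/(AE) = 0.1659 mm, so σ = P/A = E × (0.1659/575) = 8.657 MPa.
P = σA = 8.657 × 2725 = 23.59 kN.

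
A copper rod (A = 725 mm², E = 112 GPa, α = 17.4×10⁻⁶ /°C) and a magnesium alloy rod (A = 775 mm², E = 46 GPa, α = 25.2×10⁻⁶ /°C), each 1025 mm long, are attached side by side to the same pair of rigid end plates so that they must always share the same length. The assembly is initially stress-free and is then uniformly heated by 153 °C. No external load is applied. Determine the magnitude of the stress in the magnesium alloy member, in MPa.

The magnesium alloy has the larger α, so on heating it would change length more than the copper if both were free. The rigid plates force a common final length, so the magnesium alloy is put into compression and the copper into tension, with equal and opposite forces P (no external load).
Setting the final lengths equal and cancelling L: (α₁ − α₂)ΔT = P/(A₁E₁) + P/(A₂E₂).
|α₁ − α₂|·ΔT = 7.8×10⁻⁶ × 153 = 0.001193.
1/(A₁E₁) + 1/(A₂E₂) = 1/(725×112×10³) + 1/(775×46×10³) = 4.037×10⁻⁸ N⁻¹.
P = 0.001193 / 4.037×10⁻⁸ = 29560 N = 29.56 kN.
σ_{magnesium alloy} = P/A₂ = 29560/775 = 38.15 MPa, compressive.

σ ≈ 38.1 MPa (compressive)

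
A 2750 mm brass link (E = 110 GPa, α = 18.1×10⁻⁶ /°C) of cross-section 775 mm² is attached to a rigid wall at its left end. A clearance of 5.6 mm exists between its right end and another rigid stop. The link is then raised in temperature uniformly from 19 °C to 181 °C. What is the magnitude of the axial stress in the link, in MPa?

Unrestrained expansion: δ_free = αΔT L = 18.1×10⁻⁶ × 162 × 2750 = 8.064 mm.
After closing the 5.6 mm clearance, 8.064 − 5.6 = 2.464 mm of expansion remains to be suppressed by the wall.
Compatibility: PL/(AE) = 2.464 mm, so σ = P/A = E × (2.464/2750) = 98.54 MPa.

σ ≈ 98.5 MPa (compressive)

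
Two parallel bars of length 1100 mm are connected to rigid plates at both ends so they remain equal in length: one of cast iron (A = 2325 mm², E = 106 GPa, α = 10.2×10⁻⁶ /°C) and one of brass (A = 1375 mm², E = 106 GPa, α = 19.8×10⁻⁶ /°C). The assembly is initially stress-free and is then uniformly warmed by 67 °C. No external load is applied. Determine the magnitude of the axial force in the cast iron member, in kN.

P ≈ 58.9 kN (tensile in the cast iron)

Both members must finish at the same length. With the larger α, the brass tends to over-expand; the plates restrain it, putting the brass in compression and the cast iron in tension. With no external load the two internal forces are equal and opposite, magnitude P.
Setting the final lengths equal and cancelling L: (α₁ − α₂)ΔT = P/(A₁E₁) + P/(A₂E₂).
|α₁ − α₂|·ΔT = 9.6×10⁻⁶ × 67 = 0.0006432.
1/(A₁E₁) + 1/(A₂E₂) = 1/(2325×106×10³) + 1/(1375×106×10³) = 1.092×10⁻⁸ N⁻¹.
P = 0.0006432 / 1.092×10⁻⁸ = 58910 N = 58.91 kN.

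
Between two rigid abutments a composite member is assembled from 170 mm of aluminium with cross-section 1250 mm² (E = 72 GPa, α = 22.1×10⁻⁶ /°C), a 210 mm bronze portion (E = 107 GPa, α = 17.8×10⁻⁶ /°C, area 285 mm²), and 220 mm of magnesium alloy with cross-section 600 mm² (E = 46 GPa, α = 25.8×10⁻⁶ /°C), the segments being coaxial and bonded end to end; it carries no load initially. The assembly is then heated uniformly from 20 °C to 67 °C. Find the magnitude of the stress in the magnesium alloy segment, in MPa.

σ ≈ 61.6 MPa (compressive)

Free thermal expansion of the whole bar: Σ αᵢΔT Lᵢ = 22.1×10⁻⁶×47×170 + 17.8×10⁻⁶×47×210 + 25.8×10⁻⁶×47×220 = 0.619 mm.
The rigid supports impose zero overall length change; the single axial force P common to all segments must satisfy P Σ Lᵢ/(AᵢEᵢ) = δ_free.
The series flexibility is Σ Lᵢ/(AᵢEᵢ) = 170/(1250×72×10³) + 210/(285×107×10³) + 220/(600×46×10³) = 1.675×10⁻⁵ mm/N.
So P = 0.619 / 1.675×10⁻⁵ = 36.97 kN, compressive.
σ_{magnesium alloy} = P / A = 36970 / 600 = 61.61 MPa.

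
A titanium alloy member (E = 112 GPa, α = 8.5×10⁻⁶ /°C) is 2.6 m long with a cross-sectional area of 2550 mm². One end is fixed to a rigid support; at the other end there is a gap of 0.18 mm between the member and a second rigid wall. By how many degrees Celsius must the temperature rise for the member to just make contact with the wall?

Contact occurs when the free expansion equals the gap: αΔT L = 0.18 mm.
So ΔT = g/(αL) = 0.18/(8.5×10⁻⁶ × 2600) = 8.145 °C.

ΔT ≈ 8.14 °C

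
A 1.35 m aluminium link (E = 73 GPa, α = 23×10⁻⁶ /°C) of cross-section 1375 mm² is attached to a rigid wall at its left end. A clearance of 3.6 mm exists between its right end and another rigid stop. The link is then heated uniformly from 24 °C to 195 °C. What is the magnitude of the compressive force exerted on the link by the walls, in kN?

If the wall were absent the link would grow by αΔT L = 23×10⁻⁶ × 171 × 1350 = 5.31 mm.
This exceeds the 3.6 mm gap, so the wall pushes back. The portion of expansion that must be recovered elastically is δ_free − gap = 5.31 − 3.6 = 1.71 mm.
That suppressed elongation corresponds to σ = E·Δ/L = 73×10³ × 1.71/1350 = 92.44 MPa.
P = σA = 92.44 × 1375 = 127.1 kN.

P ≈ 127 kN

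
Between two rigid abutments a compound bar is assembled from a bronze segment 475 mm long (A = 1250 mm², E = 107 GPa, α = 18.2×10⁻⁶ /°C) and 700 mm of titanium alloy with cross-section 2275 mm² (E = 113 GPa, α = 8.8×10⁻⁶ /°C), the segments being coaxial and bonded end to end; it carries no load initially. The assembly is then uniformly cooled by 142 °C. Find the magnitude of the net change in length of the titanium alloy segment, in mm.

|ΔL| ≈ 0.0376 mm

Free thermal contraction of the whole bar: Σ αᵢΔT Lᵢ = 18.2×10⁻⁶×142×475 + 8.8×10⁻⁶×142×700 = 2.102 mm.
The rigid supports impose zero overall length change; the single axial force P common to all segments must satisfy P Σ Lᵢ/(AᵢEᵢ) = δ_free.
The series flexibility is Σ Lᵢ/(AᵢEᵢ) = 475/(1250×107×10³) + 700/(2275×113×10³) = 6.274×10⁻⁶ mm/N.
So P = 2.102 / 6.274×10⁻⁶ = 335.1 kN, tensile.
For the titanium alloy segment, free thermal change = 8.8×10⁻⁶×142×700 = 0.8747 mm and elastic change from P = 335100×700/(2275×113×10³) = 0.9124 mm; these oppose, so the net change is 0.0376 mm (segment lengthens).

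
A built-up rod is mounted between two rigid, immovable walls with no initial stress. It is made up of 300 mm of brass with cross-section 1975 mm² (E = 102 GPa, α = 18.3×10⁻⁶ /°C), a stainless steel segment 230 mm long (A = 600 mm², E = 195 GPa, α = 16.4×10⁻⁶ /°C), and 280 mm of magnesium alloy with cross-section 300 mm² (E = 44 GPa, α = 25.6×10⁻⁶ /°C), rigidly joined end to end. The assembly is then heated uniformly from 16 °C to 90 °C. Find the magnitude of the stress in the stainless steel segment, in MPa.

If the supports were absent, the total length change would be Σ αᵢΔT Lᵢ = 18.3×10⁻⁶×74×300 + 16.4×10⁻⁶×74×230 + 25.6×10⁻⁶×74×280 = 1.216 mm.
The rigid supports impose zero overall length change; the single axial force P common to all segments must satisfy P Σ Lᵢ/(AᵢEᵢ) = δ_free.
Σ Lᵢ/(AᵢEᵢ) = 300/(1975×102×10³) + 230/(600×195×10³) + 280/(300×44×10³) = 2.467×10⁻⁵ mm/N.
Hence P = δ_free / Σ(L/AE) = 1.216/2.467×10⁻⁵ = 49.29 kN (compressive).
σ_{stainless steel} = P / A = 49290 / 600 = 82.15 MPa.

σ ≈ 82.1 MPa (compressive)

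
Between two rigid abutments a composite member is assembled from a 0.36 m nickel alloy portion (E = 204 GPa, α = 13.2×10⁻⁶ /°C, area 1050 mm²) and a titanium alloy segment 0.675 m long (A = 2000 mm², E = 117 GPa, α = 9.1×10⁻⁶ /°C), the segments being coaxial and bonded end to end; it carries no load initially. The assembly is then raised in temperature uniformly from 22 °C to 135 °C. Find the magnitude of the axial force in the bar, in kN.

If the supports were absent, the total length change would be Σ αᵢΔT Lᵢ = 13.2×10⁻⁶×113×360 + 9.1×10⁻⁶×113×675 = 1.231 mm.
Since the ends are fixed, an axial force P builds up, equal in every segment, with P · Σ Lᵢ/(AᵢEᵢ) = δ_free.
The series flexibility is Σ Lᵢ/(AᵢEᵢ) = 360/(1050×204×10³) + 675/(2000×117×10³) = 4.565×10⁻⁶ mm/N.
So P = 1.231 / 4.565×10⁻⁶ = 269.7 kN, compressive.

P ≈ 270 kN (compressive)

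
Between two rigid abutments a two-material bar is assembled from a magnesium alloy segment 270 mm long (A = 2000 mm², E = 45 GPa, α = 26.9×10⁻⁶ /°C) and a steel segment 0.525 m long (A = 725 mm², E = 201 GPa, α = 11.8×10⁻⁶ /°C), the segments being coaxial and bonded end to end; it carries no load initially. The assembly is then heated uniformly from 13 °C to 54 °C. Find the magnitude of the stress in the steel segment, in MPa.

Free thermal expansion of the whole bar: Σ αᵢΔT Lᵢ = 26.9×10⁻⁶×41×270 + 11.8×10⁻⁶×41×525 = 0.5518 mm.
The walls prevent any net length change, so an axial force P (same in every segment) develops. Compatibility: P · Σ Lᵢ/(AᵢEᵢ) = δ_free.
Σ Lᵢ/(AᵢEᵢ) = 270/(2000×45×10³) + 525/(725×201×10³) = 6.603×10⁻⁶ mm/N.
So P = 0.5518 / 6.603×10⁻⁶ = 83.57 kN, compressive.
σ_{steel} = P / A = 83570 / 725 = 115.3 MPa.

σ ≈ 115 MPa (compressive)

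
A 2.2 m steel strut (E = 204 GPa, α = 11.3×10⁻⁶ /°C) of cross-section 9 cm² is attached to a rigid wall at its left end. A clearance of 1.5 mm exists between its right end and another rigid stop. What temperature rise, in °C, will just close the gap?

Contact occurs when the free expansion equals the gap: αΔT L = 1.5 mm.
ΔT = 1.5 / (11.3×10⁻⁶ × 2200) = 60.34 °C.

ΔT ≈ 60.3 °C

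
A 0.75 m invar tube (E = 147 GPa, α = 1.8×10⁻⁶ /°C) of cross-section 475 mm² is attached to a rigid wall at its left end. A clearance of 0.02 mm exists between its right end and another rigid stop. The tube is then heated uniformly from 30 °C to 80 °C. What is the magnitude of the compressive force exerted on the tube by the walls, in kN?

If the wall were absent the tube would grow by αΔT L = 1.8×10⁻⁶ × 50 × 750 = 0.0675 mm.
After closing the 0.02 mm clearance, 0.0675 − 0.02 = 0.0475 mm of expansion remains to be suppressed by the wall.
That suppressed elongation corresponds to σ = E·Δ/L = 147×10³ × 0.0475/750 = 9.31 MPa.
Force on the wall = σA = 9.31 × 475 mm² = 4.422 kN.

P ≈ 4.42 kN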